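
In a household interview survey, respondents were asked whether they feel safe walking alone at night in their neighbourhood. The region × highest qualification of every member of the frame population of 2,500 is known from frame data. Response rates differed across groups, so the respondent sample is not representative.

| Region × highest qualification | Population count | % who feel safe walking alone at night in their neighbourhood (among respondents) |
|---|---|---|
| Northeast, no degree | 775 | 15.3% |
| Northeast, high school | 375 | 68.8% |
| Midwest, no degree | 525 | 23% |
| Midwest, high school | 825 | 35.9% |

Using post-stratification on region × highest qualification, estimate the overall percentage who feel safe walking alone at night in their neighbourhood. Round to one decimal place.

31.7%

Each cell contributes population-share × respondent value:
  Northeast, no degree: (775/2,500) × 15.3 = 4.743
  Northeast, high school: (375/2,500) × 68.8 = 10.32
  Midwest, no degree: (525/2,500) × 23 = 4.83
  Midwest, high school: (825/2,500) × 35.9 = 11.847
Post-stratified estimate = 31.74 → 31.7%.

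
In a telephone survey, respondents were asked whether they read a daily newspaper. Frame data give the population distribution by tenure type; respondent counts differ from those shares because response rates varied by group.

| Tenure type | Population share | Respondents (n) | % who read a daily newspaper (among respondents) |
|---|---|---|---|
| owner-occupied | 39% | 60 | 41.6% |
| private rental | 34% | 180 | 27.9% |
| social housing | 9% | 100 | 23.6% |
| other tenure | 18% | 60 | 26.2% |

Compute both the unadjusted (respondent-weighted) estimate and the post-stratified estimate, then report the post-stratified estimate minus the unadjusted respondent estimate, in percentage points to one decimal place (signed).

Unadjusted (pooled respondent) estimate weights by respondent counts:
  (60/400)×41.6 + (180/400)×27.9 + (100/400)×23.6 + (60/400)×26.2 = 28.625%
Reweighting by population tenure type shares:
  0.39×41.6 + 0.34×27.9 + 0.09×23.6 + 0.18×26.2 = 32.55%
Difference = 32.55 − 28.625 = 3.925 pp.

+3.9 percentage points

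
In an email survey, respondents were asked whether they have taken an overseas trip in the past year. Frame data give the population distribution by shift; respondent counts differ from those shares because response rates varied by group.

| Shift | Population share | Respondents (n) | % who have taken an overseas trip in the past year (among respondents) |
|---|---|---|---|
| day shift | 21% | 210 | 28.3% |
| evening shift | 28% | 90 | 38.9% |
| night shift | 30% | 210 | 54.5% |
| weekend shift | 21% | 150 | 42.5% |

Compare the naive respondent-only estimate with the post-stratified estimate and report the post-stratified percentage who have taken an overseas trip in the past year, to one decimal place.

Naive respondent-only estimate (weights = respondent counts):
  (210/660)×28.3 + (90/660)×38.9 + (210/660)×54.5 + (150/660)×42.5 = 41.3091%
Post-stratifying to population shares instead:
  0.21×28.3 + 0.28×38.9 + 0.3×54.5 + 0.21×42.5 = 42.11%

42.1%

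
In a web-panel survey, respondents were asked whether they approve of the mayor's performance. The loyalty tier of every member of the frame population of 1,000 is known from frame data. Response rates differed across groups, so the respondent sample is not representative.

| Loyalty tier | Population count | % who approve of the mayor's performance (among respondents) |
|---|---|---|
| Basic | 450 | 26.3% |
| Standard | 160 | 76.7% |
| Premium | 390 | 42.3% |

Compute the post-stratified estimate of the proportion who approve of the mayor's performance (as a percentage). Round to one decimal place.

Post-stratification weights by population share, not respondent share:
  Basic: (450/1,000) × 26.3 = 11.835
  Standard: (160/1,000) × 76.7 = 12.272
  Premium: (390/1,000) × 42.3 = 16.497
Post-stratified estimate = 40.604 → 40.6%.

40.6%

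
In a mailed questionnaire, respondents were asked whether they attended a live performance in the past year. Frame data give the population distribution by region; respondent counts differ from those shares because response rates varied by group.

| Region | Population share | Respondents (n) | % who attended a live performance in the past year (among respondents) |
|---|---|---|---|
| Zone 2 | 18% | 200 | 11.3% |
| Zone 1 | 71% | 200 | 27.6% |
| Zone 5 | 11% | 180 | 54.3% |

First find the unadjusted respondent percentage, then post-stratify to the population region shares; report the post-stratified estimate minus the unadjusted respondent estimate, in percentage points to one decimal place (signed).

Naive respondent-only estimate (weights = respondent counts):
  (200/580)×11.3 + (200/580)×27.6 + (180/580)×54.3 = 30.2655%
Post-stratifying to population shares instead:
  0.18×11.3 + 0.71×27.6 + 0.11×54.3 = 27.603%
Difference = 27.603 − 30.2655 = -2.6625 pp.

-2.7 percentage points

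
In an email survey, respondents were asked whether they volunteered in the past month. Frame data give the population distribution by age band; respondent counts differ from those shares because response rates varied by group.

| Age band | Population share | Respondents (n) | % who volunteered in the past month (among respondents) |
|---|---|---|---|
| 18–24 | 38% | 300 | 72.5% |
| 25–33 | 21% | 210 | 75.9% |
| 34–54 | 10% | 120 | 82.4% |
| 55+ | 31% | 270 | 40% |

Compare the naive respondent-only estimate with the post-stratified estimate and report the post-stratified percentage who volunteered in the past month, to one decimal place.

Unadjusted (pooled respondent) estimate weights by respondent counts:
  (300/900)×72.5 + (210/900)×75.9 + (120/900)×82.4 + (270/900)×40 = 64.8633%
Reweighting by population age band shares:
  0.38×72.5 + 0.21×75.9 + 0.1×82.4 + 0.31×40 = 64.129%

64.1%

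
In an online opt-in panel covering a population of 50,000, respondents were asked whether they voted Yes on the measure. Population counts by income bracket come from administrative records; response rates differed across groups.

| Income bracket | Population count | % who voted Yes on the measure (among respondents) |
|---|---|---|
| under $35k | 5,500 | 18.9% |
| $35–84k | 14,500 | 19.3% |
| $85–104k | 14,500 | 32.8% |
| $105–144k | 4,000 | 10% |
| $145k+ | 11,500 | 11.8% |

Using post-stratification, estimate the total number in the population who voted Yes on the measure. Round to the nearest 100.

Estimated count per cell = population count × respondent percentage:
  under $35k: 5,500 × 18.9% = 1039.5
  $35–84k: 14,500 × 19.3% = 2798.5
  $85–104k: 14,500 × 32.8% = 4756
  $105–144k: 4,000 × 10% = 400
  $145k+: 11,500 × 11.8% = 1357
Estimated total = 10,351 → 10,400.

10,400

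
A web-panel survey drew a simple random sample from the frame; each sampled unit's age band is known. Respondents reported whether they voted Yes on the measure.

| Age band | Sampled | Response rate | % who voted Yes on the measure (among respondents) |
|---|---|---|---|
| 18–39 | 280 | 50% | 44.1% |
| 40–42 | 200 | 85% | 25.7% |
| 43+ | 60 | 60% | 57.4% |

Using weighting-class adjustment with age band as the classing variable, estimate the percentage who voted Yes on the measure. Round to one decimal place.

38.8%

Inverse-response-rate weighting restores each class to its sampled count, so class totals weight by n_sampled:
  18–39: 280 × 44.1 = 12,348
  40–42: 200 × 25.7 = 5140
  43+: 60 × 57.4 = 3444
Adjusted estimate = 20,932 / 540 = 38.763 → 38.8%.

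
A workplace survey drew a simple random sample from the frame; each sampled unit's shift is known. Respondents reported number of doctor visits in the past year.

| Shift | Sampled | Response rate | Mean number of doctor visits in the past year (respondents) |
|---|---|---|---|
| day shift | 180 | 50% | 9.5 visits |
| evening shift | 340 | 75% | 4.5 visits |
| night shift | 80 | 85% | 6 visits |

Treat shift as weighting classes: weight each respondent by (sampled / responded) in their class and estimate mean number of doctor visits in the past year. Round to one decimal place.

6.2

Inverse-response-rate weighting restores each class to its sampled count, so class totals weight by n_sampled:
  day shift: 180 × 9.5 = 1710
  evening shift: 340 × 4.5 = 1530
  night shift: 80 × 6 = 480
Adjusted estimate = 3720 / 600 = 6.2 → 6.2.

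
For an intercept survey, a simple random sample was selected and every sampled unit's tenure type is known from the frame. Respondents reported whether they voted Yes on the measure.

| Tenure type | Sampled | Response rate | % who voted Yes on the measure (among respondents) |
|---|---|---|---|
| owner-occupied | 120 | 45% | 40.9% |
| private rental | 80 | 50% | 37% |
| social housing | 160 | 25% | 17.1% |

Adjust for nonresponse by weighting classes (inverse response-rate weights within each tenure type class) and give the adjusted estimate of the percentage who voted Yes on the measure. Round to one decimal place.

Weighting each respondent by the inverse class response rate inflates each class back to its sampled size, so the class weight is n_sampled:
  owner-occupied: 120 × 40.9 = 4908
  private rental: 80 × 37 = 2960
  social housing: 160 × 17.1 = 2736
Adjusted estimate = 10,604 / 360 = 29.4556 → 29.5%.

29.5%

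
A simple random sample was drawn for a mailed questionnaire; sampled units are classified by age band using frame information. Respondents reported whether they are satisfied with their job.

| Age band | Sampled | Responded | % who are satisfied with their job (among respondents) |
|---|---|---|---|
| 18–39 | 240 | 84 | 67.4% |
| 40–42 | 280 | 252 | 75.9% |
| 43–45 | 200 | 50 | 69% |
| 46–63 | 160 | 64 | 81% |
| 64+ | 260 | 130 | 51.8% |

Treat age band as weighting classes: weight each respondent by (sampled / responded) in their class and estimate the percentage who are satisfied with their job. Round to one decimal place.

Response rates by class: 18–39 84/240 = 35%, 40–42 252/280 = 90%, 43–45 50/200 = 25%, 46–63 64/160 = 40%, 64+ 130/260 = 50%.
Weighting each respondent by the inverse class response rate inflates each class back to its sampled size, so the class weight is n_sampled:
  18–39: 240 × 67.4 = 16176
  40–42: 280 × 75.9 = 21,252
  43–45: 200 × 69 = 13,800
  46–63: 160 × 81 = 12,960
  64+: 260 × 51.8 = 13,468
Adjusted estimate = 77,656 / 1,140 = 68.1193 → 68.1%.

68.1%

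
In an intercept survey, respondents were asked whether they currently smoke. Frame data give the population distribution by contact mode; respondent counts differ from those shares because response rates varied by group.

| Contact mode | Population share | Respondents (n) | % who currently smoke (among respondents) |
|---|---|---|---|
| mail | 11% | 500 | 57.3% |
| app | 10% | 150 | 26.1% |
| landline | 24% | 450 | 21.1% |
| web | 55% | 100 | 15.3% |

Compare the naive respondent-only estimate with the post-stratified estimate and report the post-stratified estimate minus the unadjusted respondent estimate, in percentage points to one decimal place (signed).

-13.9 percentage points

Naive respondent-only estimate (weights = respondent counts):
  (500/1200)×57.3 + (150/1200)×26.1 + (450/1200)×21.1 + (100/1200)×15.3 = 36.325%
Reweighting by population contact mode shares:
  0.11×57.3 + 0.1×26.1 + 0.24×21.1 + 0.55×15.3 = 22.392%
Difference = 22.392 − 36.325 = -13.933 pp.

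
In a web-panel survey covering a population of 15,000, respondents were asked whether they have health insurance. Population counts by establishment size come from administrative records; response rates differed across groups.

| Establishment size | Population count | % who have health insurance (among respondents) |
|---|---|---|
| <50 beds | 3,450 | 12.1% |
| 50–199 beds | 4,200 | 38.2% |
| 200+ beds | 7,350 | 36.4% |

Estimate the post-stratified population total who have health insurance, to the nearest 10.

Apply each group's respondent rate to its population count:
  <50 beds: 3,450 × 12.1% = 417.45
  50–199 beds: 4,200 × 38.2% = 1604.4
  200+ beds: 7,350 × 36.4% = 2675.4
Estimated total = 4697.25 → 4,700.

4,700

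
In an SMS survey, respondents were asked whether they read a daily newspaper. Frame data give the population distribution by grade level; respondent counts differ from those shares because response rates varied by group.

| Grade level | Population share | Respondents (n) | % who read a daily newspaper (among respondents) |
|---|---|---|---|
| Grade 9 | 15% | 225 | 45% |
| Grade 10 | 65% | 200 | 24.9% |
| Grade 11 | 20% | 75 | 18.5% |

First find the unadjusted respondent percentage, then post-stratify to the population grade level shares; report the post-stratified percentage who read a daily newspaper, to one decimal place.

26.6%

Naive respondent-only estimate (weights = respondent counts):
  (225/500)×45 + (200/500)×24.9 + (75/500)×18.5 = 32.985%
Post-stratifying to population shares instead:
  0.15×45 + 0.65×24.9 + 0.2×18.5 = 26.635%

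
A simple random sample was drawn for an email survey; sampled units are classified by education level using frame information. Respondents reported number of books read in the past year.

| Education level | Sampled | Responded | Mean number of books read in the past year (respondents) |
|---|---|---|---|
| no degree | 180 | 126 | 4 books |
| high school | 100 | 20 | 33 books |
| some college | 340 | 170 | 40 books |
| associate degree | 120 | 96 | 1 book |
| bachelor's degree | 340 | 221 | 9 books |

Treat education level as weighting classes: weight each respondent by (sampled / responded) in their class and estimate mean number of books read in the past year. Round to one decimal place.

Response rates by class: no degree 126/180 = 70%, high school 20/100 = 20%, some college 170/340 = 50%, associate degree 96/120 = 80%, bachelor's degree 221/340 = 65%.
With weight = n_sampled/n_responded per class, the weighted class total is n_sampled:
  no degree: 180 × 4 = 720
  high school: 100 × 33 = 3300
  some college: 340 × 40 = 13,600
  associate degree: 120 × 1 = 120
  bachelor's degree: 340 × 9 = 3060
Adjusted estimate = 20,800 / 1,080 = 19.2593 → 19.3.

19.3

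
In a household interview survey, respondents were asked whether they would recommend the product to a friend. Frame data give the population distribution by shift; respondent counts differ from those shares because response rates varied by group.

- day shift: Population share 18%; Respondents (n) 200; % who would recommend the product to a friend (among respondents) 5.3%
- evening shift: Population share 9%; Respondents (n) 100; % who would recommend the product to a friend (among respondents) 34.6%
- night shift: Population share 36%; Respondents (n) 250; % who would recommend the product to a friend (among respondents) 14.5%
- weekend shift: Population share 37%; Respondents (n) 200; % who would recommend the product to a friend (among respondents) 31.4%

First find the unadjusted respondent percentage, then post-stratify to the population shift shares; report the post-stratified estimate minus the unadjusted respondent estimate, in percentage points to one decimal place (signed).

Naive respondent-only estimate (weights = respondent counts):
  (200/750)×5.3 + (100/750)×34.6 + (250/750)×14.5 + (200/750)×31.4 = 19.2333%
Post-stratified estimate weights by population shares:
  0.18×5.3 + 0.09×34.6 + 0.36×14.5 + 0.37×31.4 = 20.906%
Difference = 20.906 − 19.2333 = 1.6727 pp.

+1.7 percentage points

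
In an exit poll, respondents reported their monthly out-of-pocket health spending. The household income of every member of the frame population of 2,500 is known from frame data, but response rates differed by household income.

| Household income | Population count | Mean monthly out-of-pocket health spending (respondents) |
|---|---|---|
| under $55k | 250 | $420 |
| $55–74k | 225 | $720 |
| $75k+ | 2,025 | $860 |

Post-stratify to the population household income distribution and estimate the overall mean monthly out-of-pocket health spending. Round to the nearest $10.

$800

Weight each group's respondent value by its population share:
  under $55k: (250/2,500) × 420 = 42
  $55–74k: (225/2,500) × 720 = 64.8
  $75k+: (2,025/2,500) × 860 = 696.6
Post-stratified estimate = 803.4 → $800.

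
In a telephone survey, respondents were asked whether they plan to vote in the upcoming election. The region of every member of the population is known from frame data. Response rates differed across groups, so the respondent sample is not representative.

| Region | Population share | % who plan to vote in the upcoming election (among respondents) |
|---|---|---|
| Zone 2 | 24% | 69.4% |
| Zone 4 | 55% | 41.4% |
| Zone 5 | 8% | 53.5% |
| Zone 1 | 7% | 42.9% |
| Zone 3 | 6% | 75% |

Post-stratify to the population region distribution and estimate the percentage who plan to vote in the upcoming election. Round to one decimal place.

Each cell contributes population-share × respondent value:
  Zone 2: 0.24 × 69.4 = 16.656
  Zone 4: 0.55 × 41.4 = 22.77
  Zone 5: 0.08 × 53.5 = 4.28
  Zone 1: 0.07 × 42.9 = 3.003
  Zone 3: 0.06 × 75 = 4.5
Post-stratified estimate = 51.209 → 51.2%.

51.2%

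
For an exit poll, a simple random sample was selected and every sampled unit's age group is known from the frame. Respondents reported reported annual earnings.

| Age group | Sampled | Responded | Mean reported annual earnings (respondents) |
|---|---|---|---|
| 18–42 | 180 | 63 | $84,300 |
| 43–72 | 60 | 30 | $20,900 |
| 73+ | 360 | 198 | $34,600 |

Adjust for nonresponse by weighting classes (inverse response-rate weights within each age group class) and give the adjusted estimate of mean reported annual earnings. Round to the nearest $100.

$48,100

Class response rates: 18–42 63/180 = 35%, 43–72 30/60 = 50%, 73+ 198/360 = 55%.
Each respondent's weight = sampled/responded in their class; summing within a class gives n_sampled, so:
  18–42: 180 × 84,300 = 15,174,000
  43–72: 60 × 20,900 = 1,254,000
  73+: 360 × 34,600 = 12,456,000
Adjusted estimate = 28,884,000 / 600 = 48,140 → $48,100.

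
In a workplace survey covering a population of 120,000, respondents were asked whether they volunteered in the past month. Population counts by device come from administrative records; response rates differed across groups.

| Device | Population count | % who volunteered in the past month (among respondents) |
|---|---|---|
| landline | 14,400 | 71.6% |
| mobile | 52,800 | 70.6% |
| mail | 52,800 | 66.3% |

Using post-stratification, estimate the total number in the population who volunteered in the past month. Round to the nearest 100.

Each cell contributes its population count × the respondent rate:
  landline: 14,400 × 71.6% = 10310.4
  mobile: 52,800 × 70.6% = 37276.8
  mail: 52,800 × 66.3% = 35006.4
Estimated total = 82593.6 → 82,600.

82,600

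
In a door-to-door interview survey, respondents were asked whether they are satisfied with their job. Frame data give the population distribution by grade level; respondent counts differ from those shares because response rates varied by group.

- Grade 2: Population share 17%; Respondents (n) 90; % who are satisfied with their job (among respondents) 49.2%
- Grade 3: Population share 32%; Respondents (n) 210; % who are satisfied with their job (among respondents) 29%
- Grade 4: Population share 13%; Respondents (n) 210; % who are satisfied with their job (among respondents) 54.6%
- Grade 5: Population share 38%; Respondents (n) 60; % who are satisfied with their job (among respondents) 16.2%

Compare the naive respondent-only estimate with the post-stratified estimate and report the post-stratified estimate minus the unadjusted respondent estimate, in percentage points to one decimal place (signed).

Without adjustment, the pooled respondent share is:
  (90/570)×49.2 + (210/570)×29 + (210/570)×54.6 + (60/570)×16.2 = 40.2737%
Post-stratified estimate weights by population shares:
  0.17×49.2 + 0.32×29 + 0.13×54.6 + 0.38×16.2 = 30.898%
Difference = 30.898 − 40.2737 = -9.3757 pp.

-9.4 percentage points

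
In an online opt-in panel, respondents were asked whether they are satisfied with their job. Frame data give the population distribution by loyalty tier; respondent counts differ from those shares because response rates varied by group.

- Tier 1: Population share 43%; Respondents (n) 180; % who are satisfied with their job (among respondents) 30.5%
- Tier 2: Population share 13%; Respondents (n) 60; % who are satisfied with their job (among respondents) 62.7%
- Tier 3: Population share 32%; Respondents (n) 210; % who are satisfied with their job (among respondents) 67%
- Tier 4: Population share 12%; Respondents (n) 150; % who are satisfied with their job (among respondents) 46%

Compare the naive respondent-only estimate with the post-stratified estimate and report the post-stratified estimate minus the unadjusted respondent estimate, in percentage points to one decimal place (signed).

Without adjustment, the pooled respondent share is:
  (180/600)×30.5 + (60/600)×62.7 + (210/600)×67 + (150/600)×46 = 50.37%
Post-stratifying to population shares instead:
  0.43×30.5 + 0.13×62.7 + 0.32×67 + 0.12×46 = 48.226%
Difference = 48.226 − 50.37 = -2.144 pp.

-2.1 percentage points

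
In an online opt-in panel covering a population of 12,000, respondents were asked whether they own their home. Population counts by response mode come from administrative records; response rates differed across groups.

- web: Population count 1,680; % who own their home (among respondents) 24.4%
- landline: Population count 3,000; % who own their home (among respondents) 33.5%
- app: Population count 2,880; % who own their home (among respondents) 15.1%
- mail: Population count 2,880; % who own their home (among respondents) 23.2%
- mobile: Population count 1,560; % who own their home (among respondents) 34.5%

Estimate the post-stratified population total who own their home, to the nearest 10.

3,060

Estimated count per cell = population count × respondent percentage:
  web: 1,680 × 24.4% = 409.92
  landline: 3,000 × 33.5% = 1005
  app: 2,880 × 15.1% = 434.88
  mail: 2,880 × 23.2% = 668.16
  mobile: 1,560 × 34.5% = 538.2
Estimated total = 3056.16 → 3,060.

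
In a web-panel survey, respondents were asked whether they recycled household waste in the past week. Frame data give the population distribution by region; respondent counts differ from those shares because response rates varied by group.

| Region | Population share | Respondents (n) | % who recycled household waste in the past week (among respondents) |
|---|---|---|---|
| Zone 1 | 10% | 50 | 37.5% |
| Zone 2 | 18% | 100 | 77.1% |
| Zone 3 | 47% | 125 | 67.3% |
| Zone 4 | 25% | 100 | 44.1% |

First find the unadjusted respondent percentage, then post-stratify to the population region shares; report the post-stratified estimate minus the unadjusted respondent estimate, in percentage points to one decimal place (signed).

Unadjusted (pooled respondent) estimate weights by respondent counts:
  (50/375)×37.5 + (100/375)×77.1 + (125/375)×67.3 + (100/375)×44.1 = 59.7533%
Post-stratified estimate weights by population shares:
  0.1×37.5 + 0.18×77.1 + 0.47×67.3 + 0.25×44.1 = 60.284%
Difference = 60.284 − 59.7533 = 0.5307 pp.

+0.5 percentage points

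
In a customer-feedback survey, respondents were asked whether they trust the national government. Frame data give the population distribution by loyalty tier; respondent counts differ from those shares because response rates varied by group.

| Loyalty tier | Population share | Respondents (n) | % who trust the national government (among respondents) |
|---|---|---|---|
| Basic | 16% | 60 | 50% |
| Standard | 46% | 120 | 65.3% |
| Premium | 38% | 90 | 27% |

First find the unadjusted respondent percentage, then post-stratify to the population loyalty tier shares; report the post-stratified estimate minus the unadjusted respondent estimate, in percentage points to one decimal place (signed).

-0.8 percentage points

Without adjustment, the pooled respondent share is:
  (60/270)×50 + (120/270)×65.3 + (90/270)×27 = 49.1333%
Post-stratifying to population shares instead:
  0.16×50 + 0.46×65.3 + 0.38×27 = 48.298%
Difference = 48.298 − 49.1333 = -0.8353 pp.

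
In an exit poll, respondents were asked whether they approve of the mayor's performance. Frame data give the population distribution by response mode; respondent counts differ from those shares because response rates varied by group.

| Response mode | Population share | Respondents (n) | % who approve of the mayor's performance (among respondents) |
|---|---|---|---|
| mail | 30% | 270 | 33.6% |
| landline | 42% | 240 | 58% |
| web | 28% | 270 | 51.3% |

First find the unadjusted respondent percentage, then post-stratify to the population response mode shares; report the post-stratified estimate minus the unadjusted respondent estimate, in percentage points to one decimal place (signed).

Naive respondent-only estimate (weights = respondent counts):
  (270/780)×33.6 + (240/780)×58 + (270/780)×51.3 = 47.2346%
Post-stratified estimate weights by population shares:
  0.3×33.6 + 0.42×58 + 0.28×51.3 = 48.804%
Difference = 48.804 − 47.2346 = 1.5694 pp.

+1.6 percentage points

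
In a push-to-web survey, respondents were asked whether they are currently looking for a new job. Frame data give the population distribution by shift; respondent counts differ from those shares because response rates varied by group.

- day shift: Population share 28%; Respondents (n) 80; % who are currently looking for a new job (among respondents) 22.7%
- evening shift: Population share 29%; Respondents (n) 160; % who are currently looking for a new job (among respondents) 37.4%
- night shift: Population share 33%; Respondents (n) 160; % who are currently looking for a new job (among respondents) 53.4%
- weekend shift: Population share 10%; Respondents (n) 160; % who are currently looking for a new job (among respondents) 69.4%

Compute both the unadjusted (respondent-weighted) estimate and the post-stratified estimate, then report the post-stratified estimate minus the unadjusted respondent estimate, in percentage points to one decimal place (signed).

Unadjusted (pooled respondent) estimate weights by respondent counts:
  (80/560)×22.7 + (160/560)×37.4 + (160/560)×53.4 + (160/560)×69.4 = 49.0143%
Reweighting by population shift shares:
  0.28×22.7 + 0.29×37.4 + 0.33×53.4 + 0.1×69.4 = 41.764%
Difference = 41.764 − 49.0143 = -7.2503 pp.

-7.3 percentage points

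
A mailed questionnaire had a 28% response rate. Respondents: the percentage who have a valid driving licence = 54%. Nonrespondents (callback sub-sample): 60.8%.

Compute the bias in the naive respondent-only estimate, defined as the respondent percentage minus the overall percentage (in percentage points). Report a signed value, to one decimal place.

Nonresponse fraction = 1 − 0.28 = 0.72.
Bias = (nonresponse fraction) × (respondent percentage − nonrespondent percentage)
     = 0.72 × (54 − 60.8) = 0.72 × -6.8 = -4.896.

-4.9 percentage points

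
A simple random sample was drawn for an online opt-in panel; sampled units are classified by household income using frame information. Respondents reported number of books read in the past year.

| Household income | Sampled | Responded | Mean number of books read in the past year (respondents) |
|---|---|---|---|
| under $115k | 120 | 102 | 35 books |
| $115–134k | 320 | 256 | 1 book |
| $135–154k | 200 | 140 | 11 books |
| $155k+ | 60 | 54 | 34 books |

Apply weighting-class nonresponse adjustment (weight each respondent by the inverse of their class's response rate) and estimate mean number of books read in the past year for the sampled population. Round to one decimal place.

12.5

Response rates by class: under $115k 102/120 = 85%, $115–134k 256/320 = 80%, $135–154k 140/200 = 70%, $155k+ 54/60 = 90%.
Inverse-response-rate weighting restores each class to its sampled count, so class totals weight by n_sampled:
  under $115k: 120 × 35 = 4200
  $115–134k: 320 × 1 = 320
  $135–154k: 200 × 11 = 2200
  $155k+: 60 × 34 = 2040
Adjusted estimate = 8760 / 700 = 12.5143 → 12.5.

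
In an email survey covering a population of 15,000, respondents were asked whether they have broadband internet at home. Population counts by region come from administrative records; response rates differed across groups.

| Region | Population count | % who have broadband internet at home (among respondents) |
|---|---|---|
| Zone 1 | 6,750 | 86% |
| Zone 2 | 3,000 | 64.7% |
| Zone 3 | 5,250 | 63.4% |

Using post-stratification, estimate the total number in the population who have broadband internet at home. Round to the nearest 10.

Estimated count per cell = population count × respondent percentage:
  Zone 1: 6,750 × 86% = 5805
  Zone 2: 3,000 × 64.7% = 1941
  Zone 3: 5,250 × 63.4% = 3328.5
Estimated total = 11074.5 → 11,070.

11,070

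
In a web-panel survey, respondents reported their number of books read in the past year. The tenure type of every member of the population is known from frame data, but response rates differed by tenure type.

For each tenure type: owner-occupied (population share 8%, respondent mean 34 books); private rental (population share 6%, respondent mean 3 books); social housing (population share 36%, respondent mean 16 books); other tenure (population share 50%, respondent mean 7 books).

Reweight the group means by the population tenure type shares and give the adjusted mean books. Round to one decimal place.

Post-stratification weights by population share, not respondent share:
  owner-occupied: 0.08 × 34 = 2.72
  private rental: 0.06 × 3 = 0.18
  social housing: 0.36 × 16 = 5.76
  other tenure: 0.5 × 7 = 3.5
Post-stratified estimate = 12.16 → 12.2.

12.2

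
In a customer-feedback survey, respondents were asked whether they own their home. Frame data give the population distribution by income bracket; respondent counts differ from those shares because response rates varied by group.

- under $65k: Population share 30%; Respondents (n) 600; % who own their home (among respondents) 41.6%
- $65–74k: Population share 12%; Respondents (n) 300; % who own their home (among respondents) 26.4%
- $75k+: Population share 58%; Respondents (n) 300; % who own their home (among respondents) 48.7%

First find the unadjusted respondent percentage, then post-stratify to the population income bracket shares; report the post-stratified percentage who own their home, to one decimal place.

43.9%

Unadjusted (pooled respondent) estimate weights by respondent counts:
  (600/1200)×41.6 + (300/1200)×26.4 + (300/1200)×48.7 = 39.575%
Reweighting by population income bracket shares:
  0.3×41.6 + 0.12×26.4 + 0.58×48.7 = 43.894%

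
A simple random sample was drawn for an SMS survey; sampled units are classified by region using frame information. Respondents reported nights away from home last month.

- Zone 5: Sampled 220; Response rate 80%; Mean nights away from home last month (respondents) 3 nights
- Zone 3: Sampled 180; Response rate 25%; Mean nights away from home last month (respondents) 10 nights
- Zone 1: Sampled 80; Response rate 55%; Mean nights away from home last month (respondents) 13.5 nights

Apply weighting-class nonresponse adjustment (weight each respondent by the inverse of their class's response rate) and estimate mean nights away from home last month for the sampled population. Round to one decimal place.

Weighting each respondent by the inverse class response rate inflates each class back to its sampled size, so the class weight is n_sampled:
  Zone 5: 220 × 3 = 660
  Zone 3: 180 × 10 = 1800
  Zone 1: 80 × 13.5 = 1080
Adjusted estimate = 3540 / 480 = 7.375 → 7.4.

7.4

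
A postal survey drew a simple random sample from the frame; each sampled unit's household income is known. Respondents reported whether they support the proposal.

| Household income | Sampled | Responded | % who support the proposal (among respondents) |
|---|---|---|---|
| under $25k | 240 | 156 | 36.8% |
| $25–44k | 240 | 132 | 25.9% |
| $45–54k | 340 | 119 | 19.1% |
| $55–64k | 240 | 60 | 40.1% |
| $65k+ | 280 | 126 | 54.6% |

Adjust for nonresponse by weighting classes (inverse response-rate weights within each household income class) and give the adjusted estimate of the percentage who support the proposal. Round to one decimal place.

Response rates by class: under $25k 156/240 = 65%, $25–44k 132/240 = 55%, $45–54k 119/340 = 35%, $55–64k 60/240 = 25%, $65k+ 126/280 = 45%.
Inverse-response-rate weighting restores each class to its sampled count, so class totals weight by n_sampled:
  under $25k: 240 × 36.8 = 8832
  $25–44k: 240 × 25.9 = 6216
  $45–54k: 340 × 19.1 = 6494
  $55–64k: 240 × 40.1 = 9624
  $65k+: 280 × 54.6 = 15,288
Adjusted estimate = 46,454 / 1,340 = 34.6672 → 34.7%.

34.7%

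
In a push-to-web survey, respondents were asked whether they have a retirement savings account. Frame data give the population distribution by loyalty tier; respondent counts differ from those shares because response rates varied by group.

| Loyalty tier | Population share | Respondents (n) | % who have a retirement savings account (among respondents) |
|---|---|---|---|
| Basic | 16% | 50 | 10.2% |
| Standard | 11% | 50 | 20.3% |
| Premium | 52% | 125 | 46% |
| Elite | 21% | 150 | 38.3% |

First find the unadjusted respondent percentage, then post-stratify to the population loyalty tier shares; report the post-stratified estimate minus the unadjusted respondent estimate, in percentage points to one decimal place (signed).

+1.1 percentage points

Without adjustment, the pooled respondent share is:
  (50/375)×10.2 + (50/375)×20.3 + (125/375)×46 + (150/375)×38.3 = 34.72%
Reweighting by population loyalty tier shares:
  0.16×10.2 + 0.11×20.3 + 0.52×46 + 0.21×38.3 = 35.828%
Difference = 35.828 − 34.72 = 1.108 pp.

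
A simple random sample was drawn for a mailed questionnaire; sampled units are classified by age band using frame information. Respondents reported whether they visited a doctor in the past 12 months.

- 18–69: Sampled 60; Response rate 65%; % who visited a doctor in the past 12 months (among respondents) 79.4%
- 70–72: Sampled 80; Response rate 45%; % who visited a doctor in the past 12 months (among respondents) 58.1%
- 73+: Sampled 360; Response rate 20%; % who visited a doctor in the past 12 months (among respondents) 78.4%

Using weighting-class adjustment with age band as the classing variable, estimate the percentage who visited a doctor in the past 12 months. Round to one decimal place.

75.3%

Each respondent's weight = sampled/responded in their class; summing within a class gives n_sampled, so:
  18–69: 60 × 79.4 = 4764
  70–72: 80 × 58.1 = 4648
  73+: 360 × 78.4 = 28224
Adjusted estimate = 37,636 / 500 = 75.272 → 75.3%.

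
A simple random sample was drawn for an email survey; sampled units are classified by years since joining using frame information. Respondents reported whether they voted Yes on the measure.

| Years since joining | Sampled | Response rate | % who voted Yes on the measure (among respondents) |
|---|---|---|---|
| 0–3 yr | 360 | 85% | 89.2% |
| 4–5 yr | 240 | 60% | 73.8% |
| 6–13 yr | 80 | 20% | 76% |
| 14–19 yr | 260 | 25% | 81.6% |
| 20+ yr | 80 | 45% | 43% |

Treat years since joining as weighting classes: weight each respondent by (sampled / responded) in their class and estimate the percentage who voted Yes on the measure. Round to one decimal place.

Weighting each respondent by the inverse class response rate inflates each class back to its sampled size, so the class weight is n_sampled:
  0–3 yr: 360 × 89.2 = 32,112
  4–5 yr: 240 × 73.8 = 17,712
  6–13 yr: 80 × 76 = 6080
  14–19 yr: 260 × 81.6 = 21,216
  20+ yr: 80 × 43 = 3440
Adjusted estimate = 80,560 / 1,020 = 78.9804 → 79.0%.

79.0%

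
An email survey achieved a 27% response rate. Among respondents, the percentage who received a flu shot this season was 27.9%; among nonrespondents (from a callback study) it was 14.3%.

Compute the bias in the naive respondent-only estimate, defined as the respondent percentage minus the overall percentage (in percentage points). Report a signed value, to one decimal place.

+9.9 percentage points

Nonresponse fraction = 1 − 0.27 = 0.73.
Bias = (nonresponse fraction) × (respondent percentage − nonrespondent percentage)
     = 0.73 × (27.9 − 14.3) = 0.73 × 13.6 = 9.928.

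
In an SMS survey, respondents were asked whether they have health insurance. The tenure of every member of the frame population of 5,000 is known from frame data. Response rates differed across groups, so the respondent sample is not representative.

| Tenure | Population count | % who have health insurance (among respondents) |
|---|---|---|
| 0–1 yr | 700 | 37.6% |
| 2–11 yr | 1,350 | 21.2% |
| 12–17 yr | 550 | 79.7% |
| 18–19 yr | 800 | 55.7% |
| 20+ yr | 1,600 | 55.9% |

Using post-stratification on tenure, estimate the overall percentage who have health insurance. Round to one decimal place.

Each cell contributes population-share × respondent value:
  0–1 yr: (700/5,000) × 37.6 = 5.264
  2–11 yr: (1,350/5,000) × 21.2 = 5.724
  12–17 yr: (550/5,000) × 79.7 = 8.767
  18–19 yr: (800/5,000) × 55.7 = 8.912
  20+ yr: (1,600/5,000) × 55.9 = 17.888
Post-stratified estimate = 46.555 → 46.6%.

46.6%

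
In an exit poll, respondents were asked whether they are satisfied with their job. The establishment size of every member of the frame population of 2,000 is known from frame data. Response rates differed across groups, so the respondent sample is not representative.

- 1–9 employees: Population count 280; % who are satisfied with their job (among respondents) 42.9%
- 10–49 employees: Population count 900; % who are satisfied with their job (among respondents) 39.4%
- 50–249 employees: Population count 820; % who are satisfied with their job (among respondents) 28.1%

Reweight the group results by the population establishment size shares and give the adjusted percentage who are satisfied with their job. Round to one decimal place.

35.3%

Weight each group's respondent value by its population share:
  1–9 employees: (280/2,000) × 42.9 = 6.006
  10–49 employees: (900/2,000) × 39.4 = 17.73
  50–249 employees: (820/2,000) × 28.1 = 11.521
Post-stratified estimate = 35.257 → 35.3%.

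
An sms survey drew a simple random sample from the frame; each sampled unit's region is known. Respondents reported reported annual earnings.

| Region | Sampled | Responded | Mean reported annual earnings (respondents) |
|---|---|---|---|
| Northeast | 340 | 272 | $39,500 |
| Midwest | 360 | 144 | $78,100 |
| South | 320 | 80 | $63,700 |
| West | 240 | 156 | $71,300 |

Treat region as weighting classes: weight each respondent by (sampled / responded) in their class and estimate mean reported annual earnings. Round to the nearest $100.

$62,700

Response rates by class: Northeast 272/340 = 80%, Midwest 144/360 = 40%, South 80/320 = 25%, West 156/240 = 65%.
Inverse-response-rate weighting restores each class to its sampled count, so class totals weight by n_sampled:
  Northeast: 340 × 39,500 = 13,430,000
  Midwest: 360 × 78,100 = 28,116,000
  South: 320 × 63,700 = 20,384,000
  West: 240 × 71,300 = 17,112,000
Adjusted estimate = 79,042,000 / 1,260 = 62731.7 → $62,700.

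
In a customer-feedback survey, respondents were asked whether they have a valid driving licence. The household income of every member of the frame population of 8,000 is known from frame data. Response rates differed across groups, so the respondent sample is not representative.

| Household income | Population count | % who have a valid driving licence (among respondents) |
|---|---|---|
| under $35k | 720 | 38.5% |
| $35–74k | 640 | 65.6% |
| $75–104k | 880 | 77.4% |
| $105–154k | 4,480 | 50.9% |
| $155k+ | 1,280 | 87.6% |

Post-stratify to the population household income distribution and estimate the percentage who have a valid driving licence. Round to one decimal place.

Post-stratification weights by population share, not respondent share:
  under $35k: (720/8,000) × 38.5 = 3.465
  $35–74k: (640/8,000) × 65.6 = 5.248
  $75–104k: (880/8,000) × 77.4 = 8.514
  $105–154k: (4,480/8,000) × 50.9 = 28.504
  $155k+: (1,280/8,000) × 87.6 = 14.016
Post-stratified estimate = 59.747 → 59.7%.

59.7%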